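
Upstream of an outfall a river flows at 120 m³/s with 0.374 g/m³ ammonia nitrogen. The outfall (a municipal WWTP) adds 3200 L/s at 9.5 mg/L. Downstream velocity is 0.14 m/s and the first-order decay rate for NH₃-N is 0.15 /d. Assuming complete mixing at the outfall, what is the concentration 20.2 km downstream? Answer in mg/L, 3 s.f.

0.476 mg/L

3200 L/s = 3.2 m³/s.
After complete mixing, C₀ = (3.2·9.5 + 120·0.374) / 123.2 = 0.611 mg/L.
Travel time t = 2.02e+04 m / 0.14 m/s = 1.443e+05 s = 1.67 d.
C = 0.611·exp(−0.15·1.67) = 0.611·0.7784 = 0.4756 mg/L.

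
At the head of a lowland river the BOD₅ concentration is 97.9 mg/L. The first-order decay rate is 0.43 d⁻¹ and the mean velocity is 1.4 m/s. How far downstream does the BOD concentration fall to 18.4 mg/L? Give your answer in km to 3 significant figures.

470 km

From C = C₀·e^(−kt), t = ln(C₀/C)/k = ln(97.9/18.4)/0.43 = 1.672/0.43 = 3.887 d.
Distance = v·t = 1.4 m/s × 3.359e+05 s = 4.702e+05 m = 470.2 km.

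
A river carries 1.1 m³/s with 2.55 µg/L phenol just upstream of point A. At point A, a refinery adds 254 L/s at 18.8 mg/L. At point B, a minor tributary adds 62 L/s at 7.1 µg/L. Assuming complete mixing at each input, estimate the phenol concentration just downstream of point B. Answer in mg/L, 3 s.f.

2.55 µg/L = 0.00255 mg/L.
254 L/s = 0.254 m³/s.
After input A: C = (1.1·0.00255 + 0.254·18.8) / 1.354 = 3.529 mg/L.
62 L/s = 0.062 m³/s.
7.1 µg/L = 0.0071 mg/L.
After input B: C = (1.354·3.529 + 0.062·0.0071) / 1.416 = 3.375 mg/L.

3.37 mg/L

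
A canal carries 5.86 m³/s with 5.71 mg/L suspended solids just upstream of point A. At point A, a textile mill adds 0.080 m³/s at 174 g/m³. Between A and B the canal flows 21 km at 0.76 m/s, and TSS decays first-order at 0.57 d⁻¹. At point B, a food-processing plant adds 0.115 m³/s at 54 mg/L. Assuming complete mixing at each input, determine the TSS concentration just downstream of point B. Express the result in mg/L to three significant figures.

7.55 mg/L

After input A: C = (5.86·5.71 + 0.08·174) / 5.94 = 7.977 mg/L.
Over the 21 km reach to input B (t = 2.763e+04 s = 0.3198 d), decay gives C = 7.977·exp(−0.57·0.3198) = 6.647 mg/L.
After input B: C = (5.94·6.647 + 0.115·54) / 6.055 = 7.547 mg/L.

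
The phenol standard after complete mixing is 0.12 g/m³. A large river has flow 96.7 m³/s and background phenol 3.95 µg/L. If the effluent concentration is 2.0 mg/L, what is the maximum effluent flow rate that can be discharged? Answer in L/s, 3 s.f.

5970 L/s

3.95 µg/L = 0.00395 mg/L.
Mass balance at complete mixing: C_std·(Q_w + Q_r) = Q_w·C_e + Q_r·C_b.
Rearranging, Q_w = Q_r·(C_std − C_b)/(C_e − C_std) = 96.7·(0.12 − 0.00395) / (2 − 0.12) = 5.969 m³/s.
= 5969 L/s.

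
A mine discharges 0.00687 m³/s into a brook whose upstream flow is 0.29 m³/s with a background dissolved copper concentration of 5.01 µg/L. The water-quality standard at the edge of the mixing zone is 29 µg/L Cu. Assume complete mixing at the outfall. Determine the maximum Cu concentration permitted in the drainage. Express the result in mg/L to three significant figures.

1.04 mg/L

5.01 µg/L = 0.00501 mg/L.
29 µg/L = 0.029 mg/L.
Mass balance: 0.029·0.2969 = 0.00687·Cₑ + 0.29·0.00501.
Cₑ = (0.008609 − 0.001453) / 0.00687 = 1.042 mg/L.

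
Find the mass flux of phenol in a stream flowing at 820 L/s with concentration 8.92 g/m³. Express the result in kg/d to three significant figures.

632 kg/d

820 L/s = 0.82 m³/s.
Mass flux = Q·C = 0.82 m³/s × 8.92 g/m³ = 7.314 g/s.
= 7.314 g/s × 86.4 = 632 kg/d.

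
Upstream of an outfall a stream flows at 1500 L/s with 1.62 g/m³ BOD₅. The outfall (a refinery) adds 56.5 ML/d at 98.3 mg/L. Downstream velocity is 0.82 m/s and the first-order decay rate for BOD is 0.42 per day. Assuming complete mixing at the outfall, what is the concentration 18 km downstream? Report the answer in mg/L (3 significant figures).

56.5 ML/d = 0.6539 m³/s.
1500 L/s = 1.5 m³/s.
After complete mixing, C₀ = (0.6539·98.3 + 1.5·1.62) / 2.154 = 30.97 mg/L.
Travel time t = 1.8e+04 m / 0.82 m/s = 2.195e+04 s = 0.2541 d.
C = 30.97·exp(−0.42·0.2541) = 30.97·0.8988 = 27.84 mg/L.

27.8 mg/L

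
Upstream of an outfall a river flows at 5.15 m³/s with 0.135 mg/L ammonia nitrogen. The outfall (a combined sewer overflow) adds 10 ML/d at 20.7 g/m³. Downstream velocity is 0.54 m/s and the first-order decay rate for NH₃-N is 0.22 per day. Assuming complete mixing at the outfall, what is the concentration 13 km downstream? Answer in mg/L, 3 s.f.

10 ML/d = 0.1157 m³/s.
After complete mixing, C₀ = (0.1157·20.7 + 5.15·0.135) / 5.266 = 0.587 mg/L.
Travel time t = 1.3e+04 m / 0.54 m/s = 2.407e+04 s = 0.2786 d.
C = 0.587·exp(−0.22·0.2786) = 0.587·0.9405 = 0.5521 mg/L.

0.552 mg/L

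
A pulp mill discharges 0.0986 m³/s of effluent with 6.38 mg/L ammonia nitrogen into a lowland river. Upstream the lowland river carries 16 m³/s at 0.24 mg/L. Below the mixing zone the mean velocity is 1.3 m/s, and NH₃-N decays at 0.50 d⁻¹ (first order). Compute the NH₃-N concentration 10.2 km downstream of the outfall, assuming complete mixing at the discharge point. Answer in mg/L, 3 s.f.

0.265 mg/L

After complete mixing, C₀ = (0.0986·6.38 + 16·0.24) / 16.1 = 0.2776 mg/L.
Travel time t = 1.02e+04 m / 1.3 m/s = 7846 s = 0.09081 d.
C = 0.2776·exp(−0.50·0.09081) = 0.2776·0.9556 = 0.2653 mg/L.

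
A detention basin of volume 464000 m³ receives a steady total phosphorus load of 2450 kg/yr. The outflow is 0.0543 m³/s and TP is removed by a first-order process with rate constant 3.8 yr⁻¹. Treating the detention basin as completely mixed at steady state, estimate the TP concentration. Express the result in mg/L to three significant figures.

Outflow Q = 0.0543 m³/s × 3.156e+07 s/yr = 1.714e+06 m³/yr.
Steady-state CSTR mass balance: W = Q·C + k·V·C, so C = W/(Q + kV).
Q + kV = 1.714e+06 + 3.8·464000 = 3.477e+06 m³/yr.
C = 2450/3.477e+06 = 0.0007047 kg/m³ = 0.7047 mg/L.

0.705 mg/L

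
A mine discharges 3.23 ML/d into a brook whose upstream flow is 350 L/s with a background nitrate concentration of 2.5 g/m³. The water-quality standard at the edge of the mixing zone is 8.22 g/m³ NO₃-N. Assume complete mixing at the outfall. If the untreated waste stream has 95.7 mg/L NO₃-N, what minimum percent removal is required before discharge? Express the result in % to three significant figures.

35.5 %

3.23 ML/d = 0.03738 m³/s.
350 L/s = 0.35 m³/s.
Mass balance: 8.22·0.3874 = 0.03738·Cₑ + 0.35·2.5.
Cₑ = (3.184 − 0.875) / 0.03738 = 61.77 mg/L.
Required removal = 1 − 61.77/95.7 = 35.45 %.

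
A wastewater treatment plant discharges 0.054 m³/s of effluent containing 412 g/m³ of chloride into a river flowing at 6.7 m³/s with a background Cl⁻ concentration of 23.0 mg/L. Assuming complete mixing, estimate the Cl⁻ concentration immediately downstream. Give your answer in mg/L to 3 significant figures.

26.1 mg/L

By mass balance at complete mixing, C = (0.054·412 + 6.7·23) / (0.054 + 6.7) = 176.3/6.754 = 26.11 mg/L.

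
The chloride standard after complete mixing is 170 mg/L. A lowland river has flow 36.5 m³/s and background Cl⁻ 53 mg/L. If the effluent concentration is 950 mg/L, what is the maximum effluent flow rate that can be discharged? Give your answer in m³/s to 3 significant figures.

5.47 m³/s

Mass balance at complete mixing: C_std·(Q_w + Q_r) = Q_w·C_e + Q_r·C_b.
Rearranging, Q_w = Q_r·(C_std − C_b)/(C_e − C_std) = 36.5·(170 − 53) / (950 − 170) = 5.475 m³/s.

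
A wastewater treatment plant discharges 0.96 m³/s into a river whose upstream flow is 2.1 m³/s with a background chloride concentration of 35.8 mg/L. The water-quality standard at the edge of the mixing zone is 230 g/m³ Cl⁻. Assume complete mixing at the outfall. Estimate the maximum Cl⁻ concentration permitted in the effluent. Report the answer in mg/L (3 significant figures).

Mass balance: 230·3.06 = 0.96·Cₑ + 2.1·35.8.
Cₑ = (703.8 − 75.18) / 0.96 = 654.8 mg/L.

655 mg/L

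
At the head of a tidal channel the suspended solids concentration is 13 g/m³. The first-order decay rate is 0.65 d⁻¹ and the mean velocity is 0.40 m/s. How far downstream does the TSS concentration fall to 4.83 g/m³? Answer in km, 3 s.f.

52.6 km

From C = C₀·e^(−kt), t = ln(C₀/C)/k = ln(13/4.83)/0.65 = 0.9901/0.65 = 1.523 d.
Distance = v·t = 0.40 m/s × 1.316e+05 s = 5.264e+04 m = 52.64 km.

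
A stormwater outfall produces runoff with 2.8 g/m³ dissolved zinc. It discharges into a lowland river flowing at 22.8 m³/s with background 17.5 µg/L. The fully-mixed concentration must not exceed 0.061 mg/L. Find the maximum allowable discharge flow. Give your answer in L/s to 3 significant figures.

362 L/s

17.5 µg/L = 0.0175 mg/L.
Mass balance at complete mixing: C_std·(Q_w + Q_r) = Q_w·C_e + Q_r·C_b.
Rearranging, Q_w = Q_r·(C_std − C_b)/(C_e − C_std) = 22.8·(0.061 − 0.0175) / (2.8 − 0.061) = 0.3621 m³/s.
= 362.1 L/s.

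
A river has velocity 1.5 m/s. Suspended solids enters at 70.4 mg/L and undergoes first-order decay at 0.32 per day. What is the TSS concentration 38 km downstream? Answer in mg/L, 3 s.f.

64.1 mg/L

Travel time t = 38 km / 1.5 m/s = 3.8e+04/1.5 = 2.533e+04 s = 0.2932 d.
First-order decay: C = 70.4·exp(−0.32·0.2932) = 70.4·0.9104 = 64.09 mg/L.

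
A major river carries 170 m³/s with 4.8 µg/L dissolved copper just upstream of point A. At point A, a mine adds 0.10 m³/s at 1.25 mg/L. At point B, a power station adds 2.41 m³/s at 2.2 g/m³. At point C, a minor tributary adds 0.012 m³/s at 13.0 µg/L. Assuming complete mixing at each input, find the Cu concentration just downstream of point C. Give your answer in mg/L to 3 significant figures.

0.0362 mg/L

4.8 µg/L = 0.0048 mg/L.
After input A: C = (170·0.0048 + 0.1·1.25) / 170.1 = 0.005532 mg/L.
After input B: C = (170.1·0.005532 + 2.41·2.2) / 172.5 = 0.03619 mg/L.
13.0 µg/L = 0.013 mg/L.
After input C: C = (172.5·0.03619 + 0.012·0.013) / 172.5 = 0.03619 mg/L.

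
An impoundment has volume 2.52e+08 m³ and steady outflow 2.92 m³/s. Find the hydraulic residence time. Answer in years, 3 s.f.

Q = 2.92 m³/s × 3.156e+07 s/yr = 9.215e+07 m³/yr.
Hydraulic residence time τ = V/Q = 2.52e+08/9.215e+07 = 2.735 yr.

2.73 yr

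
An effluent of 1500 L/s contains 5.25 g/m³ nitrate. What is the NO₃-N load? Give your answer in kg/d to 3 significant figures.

1500 L/s = 1.5 m³/s.
Mass flux = Q·C = 1.5 m³/s × 5.25 g/m³ = 7.875 g/s.
= 7.875 g/s × 86.4 = 680.4 kg/d.

680 kg/d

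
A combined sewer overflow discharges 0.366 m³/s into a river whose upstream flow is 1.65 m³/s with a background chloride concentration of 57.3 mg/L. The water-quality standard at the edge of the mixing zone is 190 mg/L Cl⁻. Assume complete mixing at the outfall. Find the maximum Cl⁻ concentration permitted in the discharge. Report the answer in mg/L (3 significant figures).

Mass balance: 190·2.016 = 0.366·Cₑ + 1.65·57.3.
Cₑ = (383 − 94.54) / 0.366 = 788.2 mg/L.

788 mg/L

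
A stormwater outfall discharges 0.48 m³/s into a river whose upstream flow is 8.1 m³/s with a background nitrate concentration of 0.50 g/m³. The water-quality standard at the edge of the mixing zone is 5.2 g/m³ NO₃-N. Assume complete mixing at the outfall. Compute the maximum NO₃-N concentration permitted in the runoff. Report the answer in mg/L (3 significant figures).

Mass balance: 5.2·8.58 = 0.48·Cₑ + 8.1·0.5.
Cₑ = (44.62 − 4.05) / 0.48 = 84.51 mg/L.

84.5 mg/L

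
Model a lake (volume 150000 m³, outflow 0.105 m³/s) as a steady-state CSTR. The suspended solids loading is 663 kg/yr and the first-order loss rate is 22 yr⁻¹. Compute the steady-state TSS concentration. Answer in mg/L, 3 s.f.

Outflow Q = 0.105 m³/s × 3.156e+07 s/yr = 3.314e+06 m³/yr.
Steady-state CSTR mass balance: W = Q·C + k·V·C, so C = W/(Q + kV).
Q + kV = 3.314e+06 + 22·150000 = 6.614e+06 m³/yr.
C = 663/6.614e+06 = 0.0001002 kg/m³ = 0.1002 mg/L.

0.100 mg/L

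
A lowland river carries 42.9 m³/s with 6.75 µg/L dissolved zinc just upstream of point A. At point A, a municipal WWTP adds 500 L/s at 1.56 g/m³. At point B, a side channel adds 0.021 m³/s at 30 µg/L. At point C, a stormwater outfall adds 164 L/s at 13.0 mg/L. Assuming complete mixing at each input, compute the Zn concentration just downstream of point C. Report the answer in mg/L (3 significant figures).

0.0735 mg/L

6.75 µg/L = 0.00675 mg/L.
500 L/s = 0.5 m³/s.
After input A: C = (42.9·0.00675 + 0.5·1.56) / 43.4 = 0.02464 mg/L.
30 µg/L = 0.03 mg/L.
After input B: C = (43.4·0.02464 + 0.021·0.03) / 43.42 = 0.02465 mg/L.
164 L/s = 0.164 m³/s.
After input C: C = (43.42·0.02465 + 0.164·13) / 43.59 = 0.07347 mg/L.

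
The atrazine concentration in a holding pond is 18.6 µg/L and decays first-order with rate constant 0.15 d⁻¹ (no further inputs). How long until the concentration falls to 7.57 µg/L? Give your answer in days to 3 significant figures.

5.99 d

t = ln(C₀/C)/k = ln(18.6/7.57)/0.15 = 0.899/0.15 = 5.993 d.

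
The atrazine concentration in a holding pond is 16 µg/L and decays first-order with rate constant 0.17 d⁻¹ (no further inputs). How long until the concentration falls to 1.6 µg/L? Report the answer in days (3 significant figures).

13.5 d

t = ln(C₀/C)/k = ln(16/1.6)/0.17 = 2.303/0.17 = 13.54 d.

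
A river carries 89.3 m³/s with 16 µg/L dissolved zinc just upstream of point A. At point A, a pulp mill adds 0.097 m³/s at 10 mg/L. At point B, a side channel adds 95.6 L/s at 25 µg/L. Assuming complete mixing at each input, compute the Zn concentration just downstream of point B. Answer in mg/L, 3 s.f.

0.0268 mg/L

16 µg/L = 0.016 mg/L.
After input A: C = (89.3·0.016 + 0.097·10) / 89.4 = 0.02683 mg/L.
95.6 L/s = 0.0956 m³/s.
25 µg/L = 0.025 mg/L.
After input B: C = (89.4·0.02683 + 0.0956·0.025) / 89.49 = 0.02683 mg/L.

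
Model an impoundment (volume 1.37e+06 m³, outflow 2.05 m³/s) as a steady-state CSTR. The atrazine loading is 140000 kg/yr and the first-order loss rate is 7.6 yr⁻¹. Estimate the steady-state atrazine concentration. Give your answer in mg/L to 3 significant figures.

1.86 mg/L

Outflow Q = 2.05 m³/s × 3.156e+07 s/yr = 6.469e+07 m³/yr.
Steady-state CSTR mass balance: W = Q·C + k·V·C, so C = W/(Q + kV).
Q + kV = 6.469e+07 + 7.6·1.37e+06 = 7.511e+07 m³/yr.
C = 140000/7.511e+07 = 0.001864 kg/m³ = 1.864 mg/L.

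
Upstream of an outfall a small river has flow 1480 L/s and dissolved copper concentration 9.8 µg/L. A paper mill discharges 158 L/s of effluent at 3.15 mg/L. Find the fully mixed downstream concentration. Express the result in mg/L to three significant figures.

0.313 mg/L

158 L/s = 0.158 m³/s.
1480 L/s = 1.48 m³/s.
9.8 µg/L = 0.0098 mg/L.
By mass balance at complete mixing, C = (0.158·3.15 + 1.48·0.0098) / (0.158 + 1.48) = 0.5122/1.638 = 0.3127 mg/L.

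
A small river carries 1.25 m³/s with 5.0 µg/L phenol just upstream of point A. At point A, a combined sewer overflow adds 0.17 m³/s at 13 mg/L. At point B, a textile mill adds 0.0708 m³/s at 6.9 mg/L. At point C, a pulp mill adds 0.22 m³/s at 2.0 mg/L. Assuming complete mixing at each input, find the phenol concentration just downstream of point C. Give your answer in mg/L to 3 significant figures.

1.84 mg/L

5.0 µg/L = 0.005 mg/L.
After input A: C = (1.25·0.005 + 0.17·13) / 1.42 = 1.561 mg/L.
After input B: C = (1.42·1.561 + 0.0708·6.9) / 1.491 = 1.814 mg/L.
After input C: C = (1.491·1.814 + 0.22·2) / 1.711 = 1.838 mg/L.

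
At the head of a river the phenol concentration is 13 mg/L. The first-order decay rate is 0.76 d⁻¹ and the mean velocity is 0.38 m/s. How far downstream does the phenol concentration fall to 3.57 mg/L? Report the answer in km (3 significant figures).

From C = C₀·e^(−kt), t = ln(C₀/C)/k = ln(13/3.57)/0.76 = 1.292/0.76 = 1.701 d.
Distance = v·t = 0.38 m/s × 1.469e+05 s = 5.583e+04 m = 55.83 km.

55.8 km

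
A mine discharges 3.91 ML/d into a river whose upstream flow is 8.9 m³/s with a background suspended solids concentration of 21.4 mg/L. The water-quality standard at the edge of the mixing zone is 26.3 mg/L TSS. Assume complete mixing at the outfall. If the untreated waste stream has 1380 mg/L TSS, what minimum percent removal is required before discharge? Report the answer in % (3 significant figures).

28.3 %

3.91 ML/d = 0.04525 m³/s.
Mass balance: 26.3·8.945 = 0.04525·Cₑ + 8.9·21.4.
Cₑ = (235.3 − 190.5) / 0.04525 = 990 mg/L.
Required removal = 1 − 990/1380 = 28.26 %.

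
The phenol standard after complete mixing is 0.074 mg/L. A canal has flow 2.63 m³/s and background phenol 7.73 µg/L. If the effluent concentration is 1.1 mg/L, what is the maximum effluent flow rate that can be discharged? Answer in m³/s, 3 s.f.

0.170 m³/s

7.73 µg/L = 0.00773 mg/L.
Mass balance at complete mixing: C_std·(Q_w + Q_r) = Q_w·C_e + Q_r·C_b.
Rearranging, Q_w = Q_r·(C_std − C_b)/(C_e − C_std) = 2.63·(0.074 − 0.00773) / (1.1 − 0.074) = 0.1699 m³/s.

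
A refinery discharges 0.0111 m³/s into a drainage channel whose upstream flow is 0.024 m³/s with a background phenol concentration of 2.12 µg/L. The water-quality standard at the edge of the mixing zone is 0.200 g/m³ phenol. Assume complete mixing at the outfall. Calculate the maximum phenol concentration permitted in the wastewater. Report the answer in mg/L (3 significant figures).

2.12 µg/L = 0.00212 mg/L.
Mass balance: 0.2·0.0351 = 0.0111·Cₑ + 0.024·0.00212.
Cₑ = (0.00702 − 5.088e-05) / 0.0111 = 0.6278 mg/L.

0.628 mg/L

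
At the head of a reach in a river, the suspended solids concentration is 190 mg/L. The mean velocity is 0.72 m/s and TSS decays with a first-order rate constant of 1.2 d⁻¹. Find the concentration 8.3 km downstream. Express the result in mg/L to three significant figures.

162 mg/L

Travel time t = 8.3 km / 0.72 m/s = 8300/0.72 = 1.153e+04 s = 0.1334 d.
First-order decay: C = 190·exp(−1.2·0.1334) = 190·0.8521 = 161.9 mg/L.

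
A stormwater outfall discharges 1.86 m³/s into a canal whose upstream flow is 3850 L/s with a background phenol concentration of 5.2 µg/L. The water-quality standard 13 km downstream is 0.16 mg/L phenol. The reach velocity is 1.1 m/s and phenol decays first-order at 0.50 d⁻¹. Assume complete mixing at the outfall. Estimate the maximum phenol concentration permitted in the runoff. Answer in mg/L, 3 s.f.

3850 L/s = 3.85 m³/s.
5.2 µg/L = 0.0052 mg/L.
Travel time to the compliance point: t = 1.3e+04/1.1 = 1.182e+04 s = 0.1368 d; decay factor exp(−0.50·0.1368) = 0.9339.
So the concentration just after mixing may be at most 0.16/0.9339 = 0.1713 mg/L.
Mass balance: 0.1713·5.71 = 1.86·Cₑ + 3.85·0.0052.
Cₑ = (0.9783 − 0.02002) / 1.86 = 0.5152 mg/L.

0.515 mg/L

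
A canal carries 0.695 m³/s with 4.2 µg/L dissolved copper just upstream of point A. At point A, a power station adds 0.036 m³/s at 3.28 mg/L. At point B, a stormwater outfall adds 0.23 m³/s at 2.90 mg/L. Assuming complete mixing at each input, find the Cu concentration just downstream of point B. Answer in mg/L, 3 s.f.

4.2 µg/L = 0.0042 mg/L.
After input A: C = (0.695·0.0042 + 0.036·3.28) / 0.731 = 0.1655 mg/L.
After input B: C = (0.731·0.1655 + 0.23·2.9) / 0.961 = 0.82 mg/L.

0.820 mg/L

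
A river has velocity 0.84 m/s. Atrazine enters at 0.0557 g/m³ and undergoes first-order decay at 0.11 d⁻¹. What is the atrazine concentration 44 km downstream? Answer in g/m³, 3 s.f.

0.0521 g/m³

Travel time t = 44 km / 0.84 m/s = 4.4e+04/0.84 = 5.238e+04 s = 0.6063 d.
First-order decay: C = 0.0557·exp(−0.11·0.6063) = 0.0557·0.9355 = 0.05211 g/m³.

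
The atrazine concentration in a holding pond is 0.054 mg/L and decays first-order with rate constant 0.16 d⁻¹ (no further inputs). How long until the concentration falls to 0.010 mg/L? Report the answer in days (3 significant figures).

t = ln(C₀/C)/k = ln(0.054/0.010)/0.16 = 1.686/0.16 = 10.54 d.

10.5 d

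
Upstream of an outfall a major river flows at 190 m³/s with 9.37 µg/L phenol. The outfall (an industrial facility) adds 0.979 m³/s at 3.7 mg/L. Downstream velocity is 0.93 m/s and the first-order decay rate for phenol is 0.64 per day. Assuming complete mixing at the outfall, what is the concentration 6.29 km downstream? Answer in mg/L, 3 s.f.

0.0269 mg/L

9.37 µg/L = 0.00937 mg/L.
After complete mixing, C₀ = (0.979·3.7 + 190·0.00937) / 191 = 0.02829 mg/L.
Travel time t = 6290 m / 0.93 m/s = 6763 s = 0.07828 d.
C = 0.02829·exp(−0.64·0.07828) = 0.02829·0.9511 = 0.02691 mg/L.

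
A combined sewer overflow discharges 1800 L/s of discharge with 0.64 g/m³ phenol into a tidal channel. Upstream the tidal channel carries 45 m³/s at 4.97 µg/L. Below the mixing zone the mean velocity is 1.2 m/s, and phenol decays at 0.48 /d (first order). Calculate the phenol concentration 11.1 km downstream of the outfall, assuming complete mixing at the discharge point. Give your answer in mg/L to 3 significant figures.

1800 L/s = 1.8 m³/s.
4.97 µg/L = 0.00497 mg/L.
After complete mixing, C₀ = (1.8·0.64 + 45·0.00497) / 46.8 = 0.02939 mg/L.
Travel time t = 1.11e+04 m / 1.2 m/s = 9250 s = 0.1071 d.
C = 0.02939·exp(−0.48·0.1071) = 0.02939·0.9499 = 0.02792 mg/L.

0.0279 mg/L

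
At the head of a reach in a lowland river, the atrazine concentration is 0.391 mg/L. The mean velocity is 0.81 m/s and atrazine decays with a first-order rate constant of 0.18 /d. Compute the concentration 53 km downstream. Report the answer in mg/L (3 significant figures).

0.341 mg/L

Travel time t = 53 km / 0.81 m/s = 5.3e+04/0.81 = 6.543e+04 s = 0.7573 d.
First-order decay: C = 0.391·exp(−0.18·0.7573) = 0.391·0.8726 = 0.3412 mg/L.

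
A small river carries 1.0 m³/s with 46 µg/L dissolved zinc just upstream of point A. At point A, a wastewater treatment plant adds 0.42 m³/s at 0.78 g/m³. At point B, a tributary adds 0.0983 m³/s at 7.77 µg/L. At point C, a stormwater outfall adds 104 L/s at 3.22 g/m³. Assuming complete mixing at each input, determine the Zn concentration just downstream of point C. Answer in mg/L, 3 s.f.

0.437 mg/L

46 µg/L = 0.046 mg/L.
After input A: C = (1·0.046 + 0.42·0.78) / 1.42 = 0.2631 mg/L.
7.77 µg/L = 0.00777 mg/L.
After input B: C = (1.42·0.2631 + 0.0983·0.00777) / 1.518 = 0.2466 mg/L.
104 L/s = 0.104 m³/s.
After input C: C = (1.518·0.2466 + 0.104·3.22) / 1.622 = 0.4372 mg/L.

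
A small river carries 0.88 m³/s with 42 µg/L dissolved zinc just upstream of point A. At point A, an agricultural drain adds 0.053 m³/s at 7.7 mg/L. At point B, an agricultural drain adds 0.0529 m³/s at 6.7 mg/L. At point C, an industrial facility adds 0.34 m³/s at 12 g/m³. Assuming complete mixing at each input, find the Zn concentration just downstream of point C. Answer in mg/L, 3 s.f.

3.68 mg/L

42 µg/L = 0.042 mg/L.
After input A: C = (0.88·0.042 + 0.053·7.7) / 0.933 = 0.477 mg/L.
After input B: C = (0.933·0.477 + 0.0529·6.7) / 0.9859 = 0.8109 mg/L.
After input C: C = (0.9859·0.8109 + 0.34·12) / 1.326 = 3.68 mg/L.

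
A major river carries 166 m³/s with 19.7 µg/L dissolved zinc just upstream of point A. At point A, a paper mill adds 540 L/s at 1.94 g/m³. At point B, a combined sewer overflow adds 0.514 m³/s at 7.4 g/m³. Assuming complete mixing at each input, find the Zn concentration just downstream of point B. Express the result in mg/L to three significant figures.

0.0486 mg/L

19.7 µg/L = 0.0197 mg/L.
540 L/s = 0.54 m³/s.
After input A: C = (166·0.0197 + 0.54·1.94) / 166.5 = 0.02593 mg/L.
After input B: C = (166.5·0.02593 + 0.514·7.4) / 167.1 = 0.04862 mg/L.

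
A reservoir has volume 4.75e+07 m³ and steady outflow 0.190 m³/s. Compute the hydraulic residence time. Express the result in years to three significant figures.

7.92 yr

Q = 0.190 m³/s × 3.156e+07 s/yr = 5.996e+06 m³/yr.
Hydraulic residence time τ = V/Q = 4.75e+07/5.996e+06 = 7.922 yr.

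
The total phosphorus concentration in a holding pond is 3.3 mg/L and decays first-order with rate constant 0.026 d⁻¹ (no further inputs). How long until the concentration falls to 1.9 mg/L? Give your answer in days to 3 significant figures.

21.2 d

t = ln(C₀/C)/k = ln(3.3/1.9)/0.026 = 0.5521/0.026 = 21.23 d.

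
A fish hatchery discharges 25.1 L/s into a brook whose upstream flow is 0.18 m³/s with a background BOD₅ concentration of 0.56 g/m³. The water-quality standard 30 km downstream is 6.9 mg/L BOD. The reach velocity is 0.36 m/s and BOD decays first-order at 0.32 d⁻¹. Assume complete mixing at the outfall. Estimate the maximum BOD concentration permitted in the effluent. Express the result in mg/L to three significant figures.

25.1 L/s = 0.0251 m³/s.
Travel time to the compliance point: t = 3e+04/0.36 = 8.333e+04 s = 0.9645 d; decay factor exp(−0.32·0.9645) = 0.7344.
So the concentration just after mixing may be at most 6.9/0.7344 = 9.395 mg/L.
Mass balance: 9.395·0.2051 = 0.0251·Cₑ + 0.18·0.56.
Cₑ = (1.927 − 0.1008) / 0.0251 = 72.75 mg/L.

72.8 mg/L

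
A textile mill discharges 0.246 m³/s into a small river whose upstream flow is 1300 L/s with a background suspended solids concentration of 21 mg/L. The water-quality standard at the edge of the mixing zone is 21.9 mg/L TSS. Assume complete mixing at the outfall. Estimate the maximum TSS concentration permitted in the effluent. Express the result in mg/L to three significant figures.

26.7 mg/L

1300 L/s = 1.3 m³/s.
Mass balance: 21.9·1.546 = 0.246·Cₑ + 1.3·21.
Cₑ = (33.86 − 27.3) / 0.246 = 26.66 mg/L.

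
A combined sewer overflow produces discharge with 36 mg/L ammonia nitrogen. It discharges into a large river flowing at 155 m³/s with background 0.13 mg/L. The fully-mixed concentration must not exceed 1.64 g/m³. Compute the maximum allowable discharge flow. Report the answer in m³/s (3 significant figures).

Mass balance at complete mixing: C_std·(Q_w + Q_r) = Q_w·C_e + Q_r·C_b.
Rearranging, Q_w = Q_r·(C_std − C_b)/(C_e − C_std) = 155·(1.64 − 0.13) / (36 − 1.64) = 6.812 m³/s.

6.81 m³/s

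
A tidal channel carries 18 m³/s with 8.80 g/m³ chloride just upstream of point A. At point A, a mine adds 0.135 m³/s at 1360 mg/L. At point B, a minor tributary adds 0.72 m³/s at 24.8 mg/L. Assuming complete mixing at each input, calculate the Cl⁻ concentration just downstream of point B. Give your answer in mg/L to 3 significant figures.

After input A: C = (18·8.8 + 0.135·1360) / 18.14 = 18.86 mg/L.
After input B: C = (18.14·18.86 + 0.72·24.8) / 18.86 = 19.09 mg/L.

19.1 mg/L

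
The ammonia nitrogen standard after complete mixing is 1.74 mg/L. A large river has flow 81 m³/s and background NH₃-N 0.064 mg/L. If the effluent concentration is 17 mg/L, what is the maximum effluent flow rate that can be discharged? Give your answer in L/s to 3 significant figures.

8900 L/s

Mass balance at complete mixing: C_std·(Q_w + Q_r) = Q_w·C_e + Q_r·C_b.
Rearranging, Q_w = Q_r·(C_std − C_b)/(C_e − C_std) = 81·(1.74 − 0.064) / (17 − 1.74) = 8.896 m³/s.
= 8896 L/s.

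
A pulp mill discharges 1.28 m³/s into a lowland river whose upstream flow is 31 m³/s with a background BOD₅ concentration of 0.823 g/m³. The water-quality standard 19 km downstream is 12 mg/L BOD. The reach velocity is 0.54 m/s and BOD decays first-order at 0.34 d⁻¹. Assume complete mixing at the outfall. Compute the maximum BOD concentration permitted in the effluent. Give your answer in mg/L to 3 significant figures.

328 mg/L

Travel time to the compliance point: t = 1.9e+04/0.54 = 3.519e+04 s = 0.4072 d; decay factor exp(−0.34·0.4072) = 0.8707.
So the concentration just after mixing may be at most 12/0.8707 = 13.78 mg/L.
Mass balance: 13.78·32.28 = 1.28·Cₑ + 31·0.823.
Cₑ = (444.9 − 25.51) / 1.28 = 327.6 mg/L.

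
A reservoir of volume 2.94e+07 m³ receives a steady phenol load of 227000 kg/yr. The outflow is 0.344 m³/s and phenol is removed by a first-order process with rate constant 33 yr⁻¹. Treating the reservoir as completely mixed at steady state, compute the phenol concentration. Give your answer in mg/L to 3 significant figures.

0.231 mg/L

Outflow Q = 0.344 m³/s × 3.156e+07 s/yr = 1.086e+07 m³/yr.
Steady-state CSTR mass balance: W = Q·C + k·V·C, so C = W/(Q + kV).
Q + kV = 1.086e+07 + 33·2.94e+07 = 9.811e+08 m³/yr.
C = 227000/9.811e+08 = 0.0002314 kg/m³ = 0.2314 mg/L.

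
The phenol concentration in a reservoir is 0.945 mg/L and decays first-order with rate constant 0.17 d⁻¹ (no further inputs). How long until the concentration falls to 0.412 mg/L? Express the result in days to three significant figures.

4.88 d

t = ln(C₀/C)/k = ln(0.945/0.412)/0.17 = 0.8302/0.17 = 4.883 d.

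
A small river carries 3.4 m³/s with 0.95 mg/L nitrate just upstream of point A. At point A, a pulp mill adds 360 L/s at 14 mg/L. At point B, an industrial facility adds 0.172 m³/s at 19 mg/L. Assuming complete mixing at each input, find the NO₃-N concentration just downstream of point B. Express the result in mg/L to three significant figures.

360 L/s = 0.36 m³/s.
After input A: C = (3.4·0.95 + 0.36·14) / 3.76 = 2.199 mg/L.
After input B: C = (3.76·2.199 + 0.172·19) / 3.932 = 2.934 mg/L.

2.93 mg/L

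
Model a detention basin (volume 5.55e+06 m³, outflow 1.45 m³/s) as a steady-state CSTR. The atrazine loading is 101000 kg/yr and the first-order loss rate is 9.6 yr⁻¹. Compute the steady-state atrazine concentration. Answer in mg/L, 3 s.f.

Outflow Q = 1.45 m³/s × 3.156e+07 s/yr = 4.576e+07 m³/yr.
Steady-state CSTR mass balance: W = Q·C + k·V·C, so C = W/(Q + kV).
Q + kV = 4.576e+07 + 9.6·5.55e+06 = 9.904e+07 m³/yr.
C = 101000/9.904e+07 = 0.00102 kg/m³ = 1.02 mg/L.

1.02 mg/L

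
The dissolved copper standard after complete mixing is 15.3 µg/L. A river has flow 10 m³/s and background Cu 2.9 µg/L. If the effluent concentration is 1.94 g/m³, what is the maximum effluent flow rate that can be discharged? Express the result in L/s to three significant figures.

64.4 L/s

2.9 µg/L = 0.0029 mg/L.
15.3 µg/L = 0.0153 mg/L.
Mass balance at complete mixing: C_std·(Q_w + Q_r) = Q_w·C_e + Q_r·C_b.
Rearranging, Q_w = Q_r·(C_std − C_b)/(C_e − C_std) = 10·(0.0153 − 0.0029) / (1.94 − 0.0153) = 0.06443 m³/s.
= 64.43 L/s.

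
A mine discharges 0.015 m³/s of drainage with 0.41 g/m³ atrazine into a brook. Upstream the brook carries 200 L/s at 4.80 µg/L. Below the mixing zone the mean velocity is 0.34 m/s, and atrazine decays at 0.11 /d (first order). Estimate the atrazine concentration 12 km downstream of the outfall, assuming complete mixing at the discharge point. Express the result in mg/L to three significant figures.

200 L/s = 0.2 m³/s.
4.80 µg/L = 0.0048 mg/L.
After complete mixing, C₀ = (0.015·0.41 + 0.2·0.0048) / 0.215 = 0.03307 mg/L.
Travel time t = 1.2e+04 m / 0.34 m/s = 3.529e+04 s = 0.4085 d.
C = 0.03307·exp(−0.11·0.4085) = 0.03307·0.9561 = 0.03162 mg/L.

0.0316 mg/L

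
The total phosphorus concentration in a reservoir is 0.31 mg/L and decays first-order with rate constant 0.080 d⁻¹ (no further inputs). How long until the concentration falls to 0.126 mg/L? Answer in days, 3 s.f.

11.3 d

t = ln(C₀/C)/k = ln(0.31/0.126)/0.080 = 0.9003/0.080 = 11.25 d.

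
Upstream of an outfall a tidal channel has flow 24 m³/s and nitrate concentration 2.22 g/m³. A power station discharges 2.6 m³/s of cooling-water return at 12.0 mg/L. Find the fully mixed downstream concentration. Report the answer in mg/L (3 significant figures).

3.18 mg/L

Flow-weighted mixing gives C = (2.6·12 + 24·2.22) / (2.6 + 24) = 84.48/26.6 = 3.176 mg/L.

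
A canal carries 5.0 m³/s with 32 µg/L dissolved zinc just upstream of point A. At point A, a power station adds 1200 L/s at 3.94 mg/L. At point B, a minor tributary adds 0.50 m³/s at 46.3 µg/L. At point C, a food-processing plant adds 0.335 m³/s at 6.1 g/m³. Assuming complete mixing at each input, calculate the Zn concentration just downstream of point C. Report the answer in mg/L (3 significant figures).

0.989 mg/L

32 µg/L = 0.032 mg/L.
1200 L/s = 1.2 m³/s.
After input A: C = (5·0.032 + 1.2·3.94) / 6.2 = 0.7884 mg/L.
46.3 µg/L = 0.0463 mg/L.
After input B: C = (6.2·0.7884 + 0.5·0.0463) / 6.7 = 0.733 mg/L.
After input C: C = (6.7·0.733 + 0.335·6.1) / 7.035 = 0.9886 mg/L.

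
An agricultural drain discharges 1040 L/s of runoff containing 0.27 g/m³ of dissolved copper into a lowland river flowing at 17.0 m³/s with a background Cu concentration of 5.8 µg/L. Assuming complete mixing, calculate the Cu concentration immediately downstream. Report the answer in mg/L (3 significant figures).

1040 L/s = 1.04 m³/s.
5.8 µg/L = 0.0058 mg/L.
By mass balance at complete mixing, C = (1.04·0.27 + 17·0.0058) / (1.04 + 17) = 0.3794/18.04 = 0.02103 mg/L.

0.0210 mg/L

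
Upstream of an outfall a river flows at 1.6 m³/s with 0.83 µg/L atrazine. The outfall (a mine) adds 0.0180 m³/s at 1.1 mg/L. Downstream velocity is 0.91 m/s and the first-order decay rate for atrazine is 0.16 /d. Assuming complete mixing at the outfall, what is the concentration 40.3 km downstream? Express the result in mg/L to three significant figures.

0.0120 mg/L

0.83 µg/L = 0.00083 mg/L.
After complete mixing, C₀ = (0.018·1.1 + 1.6·0.00083) / 1.618 = 0.01306 mg/L.
Travel time t = 4.03e+04 m / 0.91 m/s = 4.429e+04 s = 0.5126 d.
C = 0.01306·exp(−0.16·0.5126) = 0.01306·0.9213 = 0.01203 mg/L.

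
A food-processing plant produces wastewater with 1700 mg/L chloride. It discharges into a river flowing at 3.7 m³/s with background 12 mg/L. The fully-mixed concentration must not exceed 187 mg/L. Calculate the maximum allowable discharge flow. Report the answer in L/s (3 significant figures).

Mass balance at complete mixing: C_std·(Q_w + Q_r) = Q_w·C_e + Q_r·C_b.
Rearranging, Q_w = Q_r·(C_std − C_b)/(C_e − C_std) = 3.7·(187 − 12) / (1700 − 187) = 0.428 m³/s.
= 428 L/s.

428 L/s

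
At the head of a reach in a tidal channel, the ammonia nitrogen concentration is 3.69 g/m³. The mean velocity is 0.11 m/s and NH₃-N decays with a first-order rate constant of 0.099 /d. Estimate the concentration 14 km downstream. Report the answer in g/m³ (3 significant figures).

Travel time t = 14 km / 0.11 m/s = 1.4e+04/0.11 = 1.273e+05 s = 1.473 d.
First-order decay: C = 3.69·exp(−0.099·1.473) = 3.69·0.8643 = 3.189 g/m³.

3.19 g/m³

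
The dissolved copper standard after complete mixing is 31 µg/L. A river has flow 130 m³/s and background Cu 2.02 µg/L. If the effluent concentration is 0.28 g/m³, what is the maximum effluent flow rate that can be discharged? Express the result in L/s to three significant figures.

15100 L/s

2.02 µg/L = 0.00202 mg/L.
31 µg/L = 0.031 mg/L.
Mass balance at complete mixing: C_std·(Q_w + Q_r) = Q_w·C_e + Q_r·C_b.
Rearranging, Q_w = Q_r·(C_std − C_b)/(C_e − C_std) = 130·(0.031 − 0.00202) / (0.28 − 0.031) = 15.13 m³/s.
= 1.513e+04 L/s.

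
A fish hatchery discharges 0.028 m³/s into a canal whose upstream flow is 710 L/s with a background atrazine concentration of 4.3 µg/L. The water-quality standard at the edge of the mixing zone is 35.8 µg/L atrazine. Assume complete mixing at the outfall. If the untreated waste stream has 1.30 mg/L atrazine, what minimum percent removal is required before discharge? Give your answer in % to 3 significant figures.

35.8 %

710 L/s = 0.71 m³/s.
4.3 µg/L = 0.0043 mg/L.
35.8 µg/L = 0.0358 mg/L.
Mass balance: 0.0358·0.738 = 0.028·Cₑ + 0.71·0.0043.
Cₑ = (0.02642 − 0.003053) / 0.028 = 0.8346 mg/L.
Required removal = 1 − 0.8346/1.30 = 35.8 %.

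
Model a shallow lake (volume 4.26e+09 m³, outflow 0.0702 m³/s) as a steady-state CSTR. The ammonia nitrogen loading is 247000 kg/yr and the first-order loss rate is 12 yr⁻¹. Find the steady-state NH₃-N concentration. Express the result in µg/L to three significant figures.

4.83 µg/L

Outflow Q = 0.0702 m³/s × 3.156e+07 s/yr = 2.215e+06 m³/yr.
Steady-state CSTR mass balance: W = Q·C + k·V·C, so C = W/(Q + kV).
Q + kV = 2.215e+06 + 12·4.26e+09 = 5.112e+10 m³/yr.
C = 247000/5.112e+10 = 4.832e-06 kg/m³ = 0.004832 mg/L = 4.832 µg/L.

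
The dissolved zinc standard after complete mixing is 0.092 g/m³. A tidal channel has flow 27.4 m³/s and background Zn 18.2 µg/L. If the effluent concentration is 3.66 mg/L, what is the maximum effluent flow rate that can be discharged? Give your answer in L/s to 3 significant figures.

18.2 µg/L = 0.0182 mg/L.
Mass balance at complete mixing: C_std·(Q_w + Q_r) = Q_w·C_e + Q_r·C_b.
Rearranging, Q_w = Q_r·(C_std − C_b)/(C_e − C_std) = 27.4·(0.092 − 0.0182) / (3.66 − 0.092) = 0.5667 m³/s.
= 566.7 L/s.

567 L/s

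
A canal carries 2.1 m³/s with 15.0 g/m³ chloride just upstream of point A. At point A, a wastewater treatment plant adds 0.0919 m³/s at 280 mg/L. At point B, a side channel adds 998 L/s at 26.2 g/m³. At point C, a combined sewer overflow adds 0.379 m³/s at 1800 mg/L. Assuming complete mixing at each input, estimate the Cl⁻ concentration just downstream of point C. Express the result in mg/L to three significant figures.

215 mg/L

After input A: C = (2.1·15 + 0.0919·280) / 2.192 = 26.11 mg/L.
998 L/s = 0.998 m³/s.
After input B: C = (2.192·26.11 + 0.998·26.2) / 3.19 = 26.14 mg/L.
After input C: C = (3.19·26.14 + 0.379·1800) / 3.569 = 214.5 mg/L.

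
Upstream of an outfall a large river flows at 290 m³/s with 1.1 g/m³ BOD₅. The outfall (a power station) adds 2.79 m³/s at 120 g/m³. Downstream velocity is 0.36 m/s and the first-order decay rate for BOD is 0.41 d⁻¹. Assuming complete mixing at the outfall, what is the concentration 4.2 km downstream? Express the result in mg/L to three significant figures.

2.11 mg/L

After complete mixing, C₀ = (2.79·120 + 290·1.1) / 292.8 = 2.233 mg/L.
Travel time t = 4200 m / 0.36 m/s = 1.167e+04 s = 0.135 d.
C = 2.233·exp(−0.41·0.135) = 2.233·0.9461 = 2.113 mg/L.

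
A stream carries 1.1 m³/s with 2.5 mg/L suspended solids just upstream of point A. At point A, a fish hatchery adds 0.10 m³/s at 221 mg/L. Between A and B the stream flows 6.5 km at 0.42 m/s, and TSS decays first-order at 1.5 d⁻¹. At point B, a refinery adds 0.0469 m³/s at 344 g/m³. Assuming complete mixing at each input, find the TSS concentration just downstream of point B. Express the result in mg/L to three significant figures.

After input A: C = (1.1·2.5 + 0.1·221) / 1.2 = 20.71 mg/L.
Over the 6.5 km reach to input B (t = 1.548e+04 s = 0.1791 d), decay gives C = 20.71·exp(−1.5·0.1791) = 15.83 mg/L.
After input B: C = (1.2·15.83 + 0.0469·344) / 1.247 = 28.17 mg/L.

28.2 mg/L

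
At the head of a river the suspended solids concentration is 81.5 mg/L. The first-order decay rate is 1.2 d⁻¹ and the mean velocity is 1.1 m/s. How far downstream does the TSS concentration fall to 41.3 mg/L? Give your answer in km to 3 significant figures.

From C = C₀·e^(−kt), t = ln(C₀/C)/k = ln(81.5/41.3)/1.2 = 0.6797/1.2 = 0.5665 d.
Distance = v·t = 1.1 m/s × 4.894e+04 s = 5.384e+04 m = 53.84 km.

53.8 km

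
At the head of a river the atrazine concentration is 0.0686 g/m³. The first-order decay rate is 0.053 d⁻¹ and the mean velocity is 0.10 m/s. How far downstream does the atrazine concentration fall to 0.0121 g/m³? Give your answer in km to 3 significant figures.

From C = C₀·e^(−kt), t = ln(C₀/C)/k = ln(0.0686/0.0121)/0.053 = 1.735/0.053 = 32.74 d.
Distance = v·t = 0.10 m/s × 2.829e+06 s = 2.829e+05 m = 282.9 km.

283 km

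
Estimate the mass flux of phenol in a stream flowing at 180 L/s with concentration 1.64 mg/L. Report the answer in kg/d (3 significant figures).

25.5 kg/d

180 L/s = 0.18 m³/s.
Mass flux = Q·C = 0.18 m³/s × 1.64 g/m³ = 0.2952 g/s.
= 0.2952 g/s × 86.4 = 25.51 kg/d.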